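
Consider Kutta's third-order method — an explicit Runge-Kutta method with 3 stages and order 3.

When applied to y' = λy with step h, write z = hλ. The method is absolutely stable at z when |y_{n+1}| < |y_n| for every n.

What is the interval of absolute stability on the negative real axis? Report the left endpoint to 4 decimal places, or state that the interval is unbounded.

Test eqn y'=λy, z=hλ:
  order 3, 3-stage ⇒ R(z)=1+z+z^2/2+z^3/6
  (e.g. R(-0.83)=0.41915, |R|=0.41915)

Boundary: |R(x)|=1, x<0.
x=-0.83: |R|=0.4192
|R(-2.85)|=1.6469 |R(-1.93)|=0.2657 |R(-1.13)|=0.2680
Bisect:
  x_lo=-2.8619 |R|=1.6733  x_hi=-0.1421 |R|=0.8675
  mid=-1.50200 |R|=0.06125 →hi
  mid=-2.18194 |R|=0.53283 →hi
  mid=-2.52191 |R|=1.01513 →lo
  mid=-2.35192 |R|=0.75445 →hi
  mid=-2.43692 |R|=0.87960 →hi
  mid=-2.47941 |R|=0.94603 →hi
  mid=-2.50066 |R|=0.98024 →hi
  mid=-2.51128 |R|=0.99760 →hi
  mid=-2.51660 |R|=1.00634 →lo
  ...
  [-2.51278,-2.51261] ⇒ x*=-2.5127
Stable set (-2.5127, 0).

(-2.5127, 0).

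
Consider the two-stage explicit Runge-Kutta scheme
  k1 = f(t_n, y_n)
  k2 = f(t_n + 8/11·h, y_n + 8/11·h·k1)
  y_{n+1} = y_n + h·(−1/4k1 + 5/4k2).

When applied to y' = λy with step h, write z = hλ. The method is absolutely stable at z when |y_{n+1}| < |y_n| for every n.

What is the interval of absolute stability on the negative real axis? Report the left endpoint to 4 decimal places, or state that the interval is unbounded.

z∈(-1.1000,0).

Test eqn y'=λy, z=hλ:
  k1=λy_n ⇒ h·k1=z·y_n;  k2=λ(1+8/11z)y_n ⇒ h·k2=z(1+8/11z)y_n
  y_{n+1}/y_n = 1 − 1/4z + 5/4z(1+8/11z) = 1 + z + 10/11z²
  R(z) = 1 + z + 10/11z².

Boundary: |R(x)|=1, x<0.
x=-1.7: |R|=1.9273
R=1: x+10/11x²=0 ⇒ x=−11/10=-1.1000; min R=1−1/(4·10/11)=0.7250>−1
Confirm numerically:
  x=-0.942: |R|=0.86469 <1
  x=-0.878: |R|=0.82280 <1
  x=-0.874: |R|=0.82043 <1
  x=-0.482: |R|=0.72920 <1
  x=-1.248: |R|=1.16791 >1
  x=-1.217: |R|=1.12944 >1
  x=-1.147: |R|=1.04901 >1
Interval (-1.1000, 0).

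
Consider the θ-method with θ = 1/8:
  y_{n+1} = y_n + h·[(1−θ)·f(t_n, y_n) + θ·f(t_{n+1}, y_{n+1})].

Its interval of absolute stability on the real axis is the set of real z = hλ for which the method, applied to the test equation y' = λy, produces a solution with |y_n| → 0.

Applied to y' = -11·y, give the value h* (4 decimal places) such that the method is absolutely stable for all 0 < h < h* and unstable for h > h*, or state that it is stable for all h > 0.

(-2.6667,0); λ=-11 ⇒ h* = (8/3)/11 = 0.2424.

Test eqn y'=λy, z=hλ:
  y_{n+1} = y_n + z·[7/8·y_n + 1/8·y_{n+1}] ⇒ (1 − 1/8z)y_{n+1} = (1 + 7/8z)y_n
  ⇒ R(z) = (1 + 7/8z)/(1 − 1/8z).

Solve |R(x)|<1 on ℝ⁻.
x=-1.62: |R|=0.3472
R=−1: 1+7/8x = −1+1/8x ⇒ -3/4x=2 ⇒ x=2/(-3/4)=-2.6667
Confirm numerically:
  x=-2.237: |R|=0.74817 <1
  x=-1.773: |R|=0.45135 <1
  x=-1.701: |R|=0.40274 <1
  x=-3.251: |R|=1.31162 >1
  x=-3.018: |R|=1.19132 >1
Stable set (-2.6667, 0).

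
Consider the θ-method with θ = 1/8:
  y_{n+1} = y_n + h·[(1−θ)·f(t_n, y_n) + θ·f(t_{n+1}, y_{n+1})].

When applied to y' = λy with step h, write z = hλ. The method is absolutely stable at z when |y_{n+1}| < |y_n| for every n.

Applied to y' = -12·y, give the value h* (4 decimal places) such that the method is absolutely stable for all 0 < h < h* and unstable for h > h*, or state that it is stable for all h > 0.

(-2.6667,0); λ=-12 ⇒ h* = (8/3)/12 = 0.2222.

With y'=λy (z=hλ):
  y_{n+1} = y_n + z·[7/8·y_n + 1/8·y_{n+1}] ⇒ (1 − 1/8z)y_{n+1} = (1 + 7/8z)y_n
  Hence R(z) = (1 + 7/8z)/(1 − 1/8z).

Boundary: |R(x)|=1, x<0.
x=-0.67: |R|=0.3818
R=−1: 1+7/8x = −1+1/8x ⇒ -3/4x=2 ⇒ x=2/(-3/4)=-2.6667
Confirm numerically:
  x=-2.062: |R|=0.63944 <1
  x=-1.813: |R|=0.47804 <1
  x=-1.267: |R|=0.09377 <1
  x=-3.119: |R|=1.24409 >1
  x=-2.979: |R|=1.17069 >1
Stable set (-2.6667, 0).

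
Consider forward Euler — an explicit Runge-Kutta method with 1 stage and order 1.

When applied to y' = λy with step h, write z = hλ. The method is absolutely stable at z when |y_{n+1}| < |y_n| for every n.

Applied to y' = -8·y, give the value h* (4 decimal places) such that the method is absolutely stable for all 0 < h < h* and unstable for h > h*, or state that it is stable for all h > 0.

On y'=λy, z=hλ:
  order 1, 1-stage ⇒ R(z)=1+z
  (e.g. R(-1.38)=-0.38000, |R|=0.38000)

Find x<0 with |R(x)|<1.
x=-1.38: |R|=0.3800
|R(-1.54)|=0.5400 |R(-1.43)|=0.4300 |R(-0.74)|=0.2600
Bisect:
  x_lo=-2.8020 |R|=1.8020  x_hi=-0.2372 |R|=0.7628
  mid=-1.51961 |R|=0.51961 →hi
  mid=-2.16080 |R|=1.16080 →lo
  mid=-1.84020 |R|=0.84020 →hi
  mid=-2.00050 |R|=1.00050 →lo
  mid=-1.92035 |R|=0.92035 →hi
  mid=-1.96043 |R|=0.96043 →hi
  mid=-1.98047 |R|=0.98047 →hi
  mid=-1.99048 |R|=0.99048 →hi
  mid=-1.99549 |R|=0.99549 →hi
  ...
  [-2.00003,-1.99988] ⇒ x*=-2.0000
Interval (-2.0000, 0).

(-2.0000,0); λ=-8 ⇒ h* = 0.2500.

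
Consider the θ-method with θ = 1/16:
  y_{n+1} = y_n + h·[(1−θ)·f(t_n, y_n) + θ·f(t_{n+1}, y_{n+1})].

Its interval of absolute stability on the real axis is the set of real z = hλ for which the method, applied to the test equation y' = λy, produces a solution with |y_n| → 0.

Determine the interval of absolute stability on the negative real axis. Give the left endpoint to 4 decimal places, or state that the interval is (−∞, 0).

z∈(-2.2857,0).

With y'=λy (z=hλ):
  y_{n+1} = y_n + z·[15/16·y_n + 1/16·y_{n+1}] ⇒ (1 − 1/16z)y_{n+1} = (1 + 15/16z)y_n
  Hence R(z) = (1 + 15/16z)/(1 − 1/16z).

Solve |R(x)|<1 on ℝ⁻.
x=-1.37: |R|=0.2619
R=−1: 1+15/16x = −1+1/16x ⇒ -7/8x=2 ⇒ x=2/(-7/8)=-2.2857
Confirm numerically:
  x=-1.912: |R|=0.70791 <1
  x=-1.751: |R|=0.57828 <1
  x=-1.615: |R|=0.46693 <1
  x=-1.514: |R|=0.38312 <1
  x=-2.605: |R|=1.24026 >1
  x=-2.524: |R|=1.18009 >1
Stable set (-2.2857, 0).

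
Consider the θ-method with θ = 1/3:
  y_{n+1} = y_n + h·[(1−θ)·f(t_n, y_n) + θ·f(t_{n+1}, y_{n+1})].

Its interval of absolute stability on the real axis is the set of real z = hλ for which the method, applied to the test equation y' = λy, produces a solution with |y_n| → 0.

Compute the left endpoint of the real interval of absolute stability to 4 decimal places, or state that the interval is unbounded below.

Test eqn y'=λy, z=hλ:
  y_{n+1} = y_n + z·[2/3·y_n + 1/3·y_{n+1}] ⇒ (1 − 1/3z)y_{n+1} = (1 + 2/3z)y_n
  Hence R(z) = (1 + 2/3z)/(1 − 1/3z).

Find x<0 with |R(x)|<1.
x=-0.65: |R|=0.4658
R=−1: 1+2/3x = −1+1/3x ⇒ -1/3x=2 ⇒ x=2/(-1/3)=-6.0000
Confirm numerically:
  x=-5.672: |R|=0.96218 <1
  x=-5.360: |R|=0.92344 <1
  x=-3.688: |R|=0.65431 <1
  x=-6.583: |R|=1.06084 >1
  x=-6.287: |R|=1.03090 >1
Interval (-6.0000, 0).

left endpoint -6.0000.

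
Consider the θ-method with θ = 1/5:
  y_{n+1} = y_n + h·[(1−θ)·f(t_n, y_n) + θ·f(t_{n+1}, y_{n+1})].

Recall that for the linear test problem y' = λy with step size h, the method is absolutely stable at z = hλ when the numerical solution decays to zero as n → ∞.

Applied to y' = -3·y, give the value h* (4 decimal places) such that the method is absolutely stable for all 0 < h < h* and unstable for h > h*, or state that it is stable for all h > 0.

(-3.3333,0); λ=-3 ⇒ h* = (10/3)/3 = 1.1111.

On y'=λy, z=hλ:
  y_{n+1} = y_n + z·[4/5·y_n + 1/5·y_{n+1}] ⇒ (1 − 1/5z)y_{n+1} = (1 + 4/5z)y_n
  R(z) = (1 + 4/5z)/(1 − 1/5z).

Find x<0 with |R(x)|<1.
x=-1.56: |R|=0.1890
R=−1: 1+4/5x = −1+1/5x ⇒ -3/5x=2 ⇒ x=2/(-3/5)=-3.3333
Confirm numerically:
  x=-2.885: |R|=0.82942 <1
  x=-2.816: |R|=0.80143 <1
  x=-2.793: |R|=0.79199 <1
  x=-1.851: |R|=0.35090 <1
  x=-3.810: |R|=1.16232 >1
  x=-3.793: |R|=1.15683 >1
  x=-3.453: |R|=1.04247 >1
Stable set (-3.3333, 0).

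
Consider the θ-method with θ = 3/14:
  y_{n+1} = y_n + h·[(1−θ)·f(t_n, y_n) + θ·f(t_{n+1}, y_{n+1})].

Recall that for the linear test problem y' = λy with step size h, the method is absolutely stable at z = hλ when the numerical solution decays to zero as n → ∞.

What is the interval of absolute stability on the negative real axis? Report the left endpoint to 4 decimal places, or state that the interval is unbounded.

(-3.5000, 0).

With y'=λy (z=hλ):
  y_{n+1} = y_n + z·[11/14·y_n + 3/14·y_{n+1}] ⇒ (1 − 3/14z)y_{n+1} = (1 + 11/14z)y_n
  R(z) = (1 + 11/14z)/(1 − 3/14z).

Find x<0 with |R(x)|<1.
x=-1.77: |R|=0.2833
R=−1: 1+11/14x = −1+3/14x ⇒ -4/7x=2 ⇒ x=2/(-4/7)=-3.5000
Confirm numerically:
  x=-3.360: |R|=0.95349 <1
  x=-3.155: |R|=0.88238 <1
  x=-2.399: |R|=0.58447 <1
  x=-1.769: |R|=0.28275 <1
  x=-3.901: |R|=1.12481 >1
  x=-3.598: |R|=1.03162 >1
  x=-3.580: |R|=1.02587 >1
So |R|<1 on (-3.5000, 0).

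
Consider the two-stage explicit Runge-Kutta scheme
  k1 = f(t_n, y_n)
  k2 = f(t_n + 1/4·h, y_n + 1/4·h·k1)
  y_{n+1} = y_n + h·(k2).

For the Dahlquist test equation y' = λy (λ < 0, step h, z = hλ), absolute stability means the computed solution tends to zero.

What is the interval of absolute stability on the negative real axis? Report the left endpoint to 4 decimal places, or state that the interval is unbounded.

(-4.0000, 0).

With y'=λy (z=hλ):
  k1=λy_n ⇒ h·k1=z·y_n;  k2=λ(1+1/4z)y_n ⇒ h·k2=z(1+1/4z)y_n
  y_{n+1}/y_n = 1 + z(1+1/4z) = 1 + z + 1/4z²
  so R(z) = 1 + z + 1/4z².

Solve |R(x)|<1 on ℝ⁻.
x=-1.31: |R|=0.1190
R=1: x+1/4x²=0 ⇒ x=−4=-4.0000; min R=1−1/(4·1/4)=0.0000>−1
Confirm numerically:
  x=-3.216: |R|=0.36966 <1
  x=-2.982: |R|=0.24108 <1
  x=-2.802: |R|=0.16080 <1
  x=-4.382: |R|=1.41848 >1
  x=-4.062: |R|=1.06296 >1
Interval (-4.0000, 0).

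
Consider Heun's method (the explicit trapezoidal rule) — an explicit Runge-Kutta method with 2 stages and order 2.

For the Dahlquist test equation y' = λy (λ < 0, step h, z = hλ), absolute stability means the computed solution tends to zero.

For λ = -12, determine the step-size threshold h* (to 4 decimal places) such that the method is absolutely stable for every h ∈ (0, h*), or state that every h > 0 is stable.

(-2.0000,0); λ=-12 ⇒ h* = 0.1667.

On y'=λy, z=hλ:
  order 2, 2-stage ⇒ R(z)=1+z+z^2/2
  (e.g. R(-1.57)=0.66245, |R|=0.66245)

Find x<0 with |R(x)|<1.
x=-1.57: |R|=0.6624
|R(-2.36)|=1.4248 |R(-1.66)|=0.7178 |R(-0.92)|=0.5032
Bisect:
  x_lo=-2.6053 |R|=1.7885  x_hi=-0.3859 |R|=0.6886
  mid=-1.49560 |R|=0.62281 →hi
  mid=-2.05046 |R|=1.05173 →lo
  mid=-1.77303 |R|=0.79879 →hi
  mid=-1.91174 |R|=0.91564 →hi
  mid=-1.98110 |R|=0.98128 →hi
  mid=-2.01578 |R|=1.01590 →lo
  mid=-1.99844 |R|=0.99844 →hi
  mid=-2.00711 |R|=1.00714 →lo
  mid=-2.00278 |R|=1.00278 →lo
  mid=-2.00061 |R|=1.00061 →lo
  ...
  [-2.00007,-1.99993] ⇒ x*=-2.0000
So |R|<1 on (-2.0000, 0).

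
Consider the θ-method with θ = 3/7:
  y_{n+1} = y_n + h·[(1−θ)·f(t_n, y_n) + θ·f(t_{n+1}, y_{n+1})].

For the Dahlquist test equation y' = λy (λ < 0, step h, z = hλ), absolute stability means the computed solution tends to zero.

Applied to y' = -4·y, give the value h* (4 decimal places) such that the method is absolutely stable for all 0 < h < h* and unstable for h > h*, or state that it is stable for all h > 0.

Set f=λy, z=hλ:
  y_{n+1} = y_n + z·[4/7·y_n + 3/7·y_{n+1}] ⇒ (1 − 3/7z)y_{n+1} = (1 + 4/7z)y_n
  ⇒ R(z) = (1 + 4/7z)/(1 − 3/7z).

Solve |R(x)|<1 on ℝ⁻.
x=-1.73: |R|=0.0066
R=−1: 1+4/7x = −1+3/7x ⇒ -1/7x=2 ⇒ x=2/(-1/7)=-14.0000
Confirm numerically:
  x=-12.548: |R|=0.96748 <1
  x=-9.517: |R|=0.87390 <1
  x=-9.489: |R|=0.87281 <1
  x=-8.986: |R|=0.85235 <1
  x=-14.507: |R|=1.01004 >1
  x=-14.413: |R|=1.00822 >1
  x=-14.287: |R|=1.00576 >1
Interval (-14.0000, 0).

(-14.0000,0); λ=-4 ⇒ h* = (14)/4 = 3.5000.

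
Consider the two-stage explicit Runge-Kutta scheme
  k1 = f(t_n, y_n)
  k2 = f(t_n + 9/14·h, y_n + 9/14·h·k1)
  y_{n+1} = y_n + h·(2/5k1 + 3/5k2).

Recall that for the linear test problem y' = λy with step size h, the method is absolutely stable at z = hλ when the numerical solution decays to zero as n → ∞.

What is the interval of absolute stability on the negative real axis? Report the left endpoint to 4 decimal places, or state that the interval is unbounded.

Set f=λy, z=hλ:
  k1=λy_n ⇒ h·k1=z·y_n;  k2=λ(1+9/14z)y_n ⇒ h·k2=z(1+9/14z)y_n
  y_{n+1}/y_n = 1 + 2/5z + 3/5z(1+9/14z) = 1 + z + 27/70z²
  so R(z) = 1 + z + 27/70z².

Boundary: |R(x)|=1, x<0.
x=-1.47: |R|=0.3635
R=1: x+27/70x²=0 ⇒ x=−70/27=-2.5926; min R=1−1/(4·27/70)=0.3519>−1
Confirm numerically:
  x=-2.294: |R|=0.73580 <1
  x=-2.144: |R|=0.62903 <1
  x=-2.103: |R|=0.60286 <1
  x=-1.869: |R|=0.47836 <1
  x=-3.167: |R|=1.70167 >1
  x=-2.922: |R|=1.37126 >1
  x=-2.632: |R|=1.04001 >1
So |R|<1 on (-2.5926, 0).

z∈(-2.5926,0).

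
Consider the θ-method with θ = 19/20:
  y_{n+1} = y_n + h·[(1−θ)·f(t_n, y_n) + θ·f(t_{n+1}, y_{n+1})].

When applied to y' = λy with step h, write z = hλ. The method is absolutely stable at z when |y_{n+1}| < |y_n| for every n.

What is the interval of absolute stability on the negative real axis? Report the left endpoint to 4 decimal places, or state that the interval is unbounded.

(−∞, 0) — no finite endpoint.

On y'=λy, z=hλ:
  y_{n+1} = y_n + z·[1/20·y_n + 19/20·y_{n+1}] ⇒ (1 − 19/20z)y_{n+1} = (1 + 1/20z)y_n
  Hence R(z) = (1 + 1/20z)/(1 − 19/20z).

Boundary: |R(x)|=1, x<0.
x=-1.03: |R|=0.4794
x=-2: |R|=0.3103
x=-10: |R|=0.0476
x=-100: |R|=0.0417
θ=19/20≥1/2 ⇒ |1+1/20x|<|1−19/20x| ∀x<0 ⇒ stable on all of ℝ⁻.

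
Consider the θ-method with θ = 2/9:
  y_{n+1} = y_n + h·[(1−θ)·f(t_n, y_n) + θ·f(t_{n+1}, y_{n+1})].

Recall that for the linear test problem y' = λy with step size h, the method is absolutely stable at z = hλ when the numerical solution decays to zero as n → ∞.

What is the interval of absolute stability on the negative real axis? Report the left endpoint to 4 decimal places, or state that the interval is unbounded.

z∈(-3.6000,0).

Test eqn y'=λy, z=hλ:
  y_{n+1} = y_n + z·[7/9·y_n + 2/9·y_{n+1}] ⇒ (1 − 2/9z)y_{n+1} = (1 + 7/9z)y_n
  ⇒ R(z) = (1 + 7/9z)/(1 − 2/9z).

Find x<0 with |R(x)|<1.
x=-1.31: |R|=0.0146
R=−1: 1+7/9x = −1+2/9x ⇒ -5/9x=2 ⇒ x=2/(-5/9)=-3.6000
Confirm numerically:
  x=-3.482: |R|=0.96304 <1
  x=-3.340: |R|=0.91709 <1
  x=-1.896: |R|=0.33396 <1
  x=-4.195: |R|=1.17108 >1
  x=-4.010: |R|=1.12045 >1
  x=-3.716: |R|=1.03530 >1
So |R|<1 on (-3.6000, 0).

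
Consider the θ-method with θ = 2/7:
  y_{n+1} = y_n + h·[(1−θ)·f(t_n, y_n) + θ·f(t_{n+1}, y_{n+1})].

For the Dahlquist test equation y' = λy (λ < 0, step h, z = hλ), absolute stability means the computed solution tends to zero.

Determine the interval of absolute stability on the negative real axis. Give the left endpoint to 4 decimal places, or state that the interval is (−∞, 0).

(-4.6667, 0).

Set f=λy, z=hλ:
  y_{n+1} = y_n + z·[5/7·y_n + 2/7·y_{n+1}] ⇒ (1 − 2/7z)y_{n+1} = (1 + 5/7z)y_n
  Hence R(z) = (1 + 5/7z)/(1 − 2/7z).

Boundary: |R(x)|=1, x<0.
x=-1.09: |R|=0.1688
R=−1: 1+5/7x = −1+2/7x ⇒ -3/7x=2 ⇒ x=2/(-3/7)=-4.6667
Confirm numerically:
  x=-3.729: |R|=0.80544 <1
  x=-2.586: |R|=0.48718 <1
  x=-2.333: |R|=0.39988 <1
  x=-4.990: |R|=1.05713 >1
  x=-4.871: |R|=1.03661 >1
  x=-4.707: |R|=1.00737 >1
Interval (-4.6667, 0).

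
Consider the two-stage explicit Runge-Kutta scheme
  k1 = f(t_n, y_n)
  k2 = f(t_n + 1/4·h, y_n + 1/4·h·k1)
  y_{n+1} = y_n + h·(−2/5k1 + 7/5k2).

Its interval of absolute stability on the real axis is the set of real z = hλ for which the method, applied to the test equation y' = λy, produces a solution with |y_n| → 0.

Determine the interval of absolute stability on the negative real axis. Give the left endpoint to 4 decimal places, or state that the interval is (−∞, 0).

With y'=λy (z=hλ):
  k1=λy_n ⇒ h·k1=z·y_n;  k2=λ(1+1/4z)y_n ⇒ h·k2=z(1+1/4z)y_n
  y_{n+1}/y_n = 1 − 2/5z + 7/5z(1+1/4z) = 1 + z + 7/20z²
  Hence R(z) = 1 + z + 7/20z².

Need |R(x)|<1, x<0.
x=-0.64: |R|=0.5034
R=1: x+7/20x²=0 ⇒ x=−20/7=-2.8571; min R=1−1/(4·7/20)=0.2857>−1
Confirm numerically:
  x=-2.603: |R|=0.76846 <1
  x=-2.502: |R|=0.68900 <1
  x=-1.688: |R|=0.30927 <1
  x=-3.346: |R|=1.57250 >1
  x=-2.963: |R|=1.10978 >1
Stable set (-2.8571, 0).

z∈(-2.8571,0).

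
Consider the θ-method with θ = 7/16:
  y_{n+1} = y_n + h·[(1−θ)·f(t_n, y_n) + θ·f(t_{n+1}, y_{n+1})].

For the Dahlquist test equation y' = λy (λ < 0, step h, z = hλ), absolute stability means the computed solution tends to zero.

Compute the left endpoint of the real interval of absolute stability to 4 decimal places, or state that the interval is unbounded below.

Set f=λy, z=hλ:
  y_{n+1} = y_n + z·[9/16·y_n + 7/16·y_{n+1}] ⇒ (1 − 7/16z)y_{n+1} = (1 + 9/16z)y_n
  Hence R(z) = (1 + 9/16z)/(1 − 7/16z).

Need |R(x)|<1, x<0.
x=-1.05: |R|=0.2805
R=−1: 1+9/16x = −1+7/16x ⇒ -1/8x=2 ⇒ x=2/(-1/8)=-16.0000
Confirm numerically:
  x=-13.145: |R|=0.94714 <1
  x=-12.295: |R|=0.92740 <1
  x=-10.354: |R|=0.87238 <1
  x=-16.400: |R|=1.00612 >1
  x=-16.291: |R|=1.00448 >1
So |R|<1 on (-16.0000, 0).

left endpoint -16.0000.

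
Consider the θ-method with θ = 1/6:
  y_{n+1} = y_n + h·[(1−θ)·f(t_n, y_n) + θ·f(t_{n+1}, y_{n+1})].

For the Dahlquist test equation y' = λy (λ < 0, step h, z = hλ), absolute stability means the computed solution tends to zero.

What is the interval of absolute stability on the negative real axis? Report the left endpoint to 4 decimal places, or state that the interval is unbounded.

(-3.0000, 0).

Set f=λy, z=hλ:
  y_{n+1} = y_n + z·[5/6·y_n + 1/6·y_{n+1}] ⇒ (1 − 1/6z)y_{n+1} = (1 + 5/6z)y_n
  so R(z) = (1 + 5/6z)/(1 − 1/6z).

Need |R(x)|<1, x<0.
x=-0.74: |R|=0.3412
R=−1: 1+5/6x = −1+1/6x ⇒ -2/3x=2 ⇒ x=2/(-2/3)=-3.0000
Confirm numerically:
  x=-2.604: |R|=0.81590 <1
  x=-1.860: |R|=0.41985 <1
  x=-1.397: |R|=0.13316 <1
  x=-3.257: |R|=1.11105 >1
  x=-3.043: |R|=1.01902 >1
Stable set (-3.0000, 0).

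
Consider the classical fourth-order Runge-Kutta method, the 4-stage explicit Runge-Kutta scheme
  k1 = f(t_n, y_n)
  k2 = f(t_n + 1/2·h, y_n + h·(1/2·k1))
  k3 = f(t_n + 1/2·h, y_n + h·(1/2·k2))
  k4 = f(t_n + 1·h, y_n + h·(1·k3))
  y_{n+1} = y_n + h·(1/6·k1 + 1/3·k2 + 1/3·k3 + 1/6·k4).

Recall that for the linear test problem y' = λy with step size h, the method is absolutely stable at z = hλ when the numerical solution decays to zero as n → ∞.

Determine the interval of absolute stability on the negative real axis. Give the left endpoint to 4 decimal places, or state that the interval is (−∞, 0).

(-2.7853, 0).

Test eqn y'=λy, z=hλ:
  order 4, 4-stage ⇒ R(z)=1+z+z^2/2+z^3/6+z^4/24
  (e.g. R(-1.2)=0.31840, |R|=0.31840)

Solve |R(x)|<1 on ℝ⁻.
x=-1.2: |R|=0.3184
|R(-2.7)|=0.8788 |R(-2)|=0.3333 |R(-1.16)|=0.3281
Bisect:
  x_lo=-3.1688 |R|=1.7499  x_hi=-0.2039 |R|=0.8156
  mid=-1.68635 |R|=0.27323 →hi
  mid=-2.42758 |R|=0.58170 →hi
  mid=-2.79820 |R|=1.01963 →lo
  mid=-2.61289 |R|=0.76970 →hi
  mid=-2.70554 |R|=0.88627 →hi
  mid=-2.75187 |R|=0.95077 →hi
  mid=-2.77503 |R|=0.98464 →hi
  mid=-2.78662 |R|=1.00199 →lo
  mid=-2.78082 |R|=0.99328 →hi
  mid=-2.78372 |R|=0.99763 →hi
  ...
  [-2.78535,-2.78517] ⇒ x*=-2.7853
Stable set (-2.7853, 0).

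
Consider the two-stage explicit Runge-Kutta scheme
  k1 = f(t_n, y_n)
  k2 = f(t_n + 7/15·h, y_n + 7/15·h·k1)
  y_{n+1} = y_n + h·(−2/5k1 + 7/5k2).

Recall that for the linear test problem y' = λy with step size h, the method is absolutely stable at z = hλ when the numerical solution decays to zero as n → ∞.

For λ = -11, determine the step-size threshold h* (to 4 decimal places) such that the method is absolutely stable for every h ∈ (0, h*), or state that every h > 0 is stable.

With y'=λy (z=hλ):
  k1=λy_n ⇒ h·k1=z·y_n;  k2=λ(1+7/15z)y_n ⇒ h·k2=z(1+7/15z)y_n
  y_{n+1}/y_n = 1 − 2/5z + 7/5z(1+7/15z) = 1 + z + 49/75z²
  ⇒ R(z) = 1 + z + 49/75z².

Find x<0 with |R(x)|<1.
x=-0.66: |R|=0.6246
R=1: x+49/75x²=0 ⇒ x=−75/49=-1.5306; min R=1−1/(4·49/75)=0.6173>−1
Confirm numerically:
  x=-1.451: |R|=0.92453 <1
  x=-1.132: |R|=0.70520 <1
  x=-0.983: |R|=0.64831 <1
  x=-0.884: |R|=0.62655 <1
  x=-2.105: |R|=1.78994 >1
  x=-1.794: |R|=1.30871 >1
Stable set (-1.5306, 0).

(-1.5306,0); λ=-11 ⇒ h* = (75/49)/11 = 0.1391.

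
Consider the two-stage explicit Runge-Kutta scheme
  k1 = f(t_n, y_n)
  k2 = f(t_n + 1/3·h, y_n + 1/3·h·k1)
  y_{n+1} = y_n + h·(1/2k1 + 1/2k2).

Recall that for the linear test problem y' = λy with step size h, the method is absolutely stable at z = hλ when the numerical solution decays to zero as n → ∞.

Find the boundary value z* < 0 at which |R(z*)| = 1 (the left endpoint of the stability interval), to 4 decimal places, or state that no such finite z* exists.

z* = -6.0000.

With y'=λy (z=hλ):
  k1=λy_n ⇒ h·k1=z·y_n;  k2=λ(1+1/3z)y_n ⇒ h·k2=z(1+1/3z)y_n
  y_{n+1}/y_n = 1 + 1/2z + 1/2z(1+1/3z) = 1 + z + 1/6z²
  so R(z) = 1 + z + 1/6z².

Find x<0 with |R(x)|<1.
x=-0.99: |R|=0.1734
R=1: x+1/6x²=0 ⇒ x=−6=-6.0000; min R=1−1/(4·1/6)=-0.5000>−1
Confirm numerically:
  x=-3.475: |R|=0.46240 <1
  x=-2.824: |R|=0.49484 <1
  x=-2.571: |R|=0.46933 <1
  x=-6.511: |R|=1.55452 >1
  x=-6.194: |R|=1.20027 >1
  x=-6.099: |R|=1.10063 >1
Stable set (-6.0000, 0).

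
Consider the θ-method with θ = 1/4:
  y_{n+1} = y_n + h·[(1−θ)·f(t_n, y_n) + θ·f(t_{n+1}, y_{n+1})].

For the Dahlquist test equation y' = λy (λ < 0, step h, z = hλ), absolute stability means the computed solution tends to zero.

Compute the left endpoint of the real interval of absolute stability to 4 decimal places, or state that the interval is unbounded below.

Set f=λy, z=hλ:
  y_{n+1} = y_n + z·[3/4·y_n + 1/4·y_{n+1}] ⇒ (1 − 1/4z)y_{n+1} = (1 + 3/4z)y_n
  Hence R(z) = (1 + 3/4z)/(1 − 1/4z).

Find x<0 with |R(x)|<1.
x=-1.42: |R|=0.0480
R=−1: 1+3/4x = −1+1/4x ⇒ -1/2x=2 ⇒ x=2/(-1/2)=-4.0000
Confirm numerically:
  x=-3.433: |R|=0.84744 <1
  x=-3.375: |R|=0.83051 <1
  x=-2.407: |R|=0.50273 <1
  x=-4.508: |R|=1.11942 >1
  x=-4.464: |R|=1.10964 >1
Stable set (-4.0000, 0).

z* = -4.0000.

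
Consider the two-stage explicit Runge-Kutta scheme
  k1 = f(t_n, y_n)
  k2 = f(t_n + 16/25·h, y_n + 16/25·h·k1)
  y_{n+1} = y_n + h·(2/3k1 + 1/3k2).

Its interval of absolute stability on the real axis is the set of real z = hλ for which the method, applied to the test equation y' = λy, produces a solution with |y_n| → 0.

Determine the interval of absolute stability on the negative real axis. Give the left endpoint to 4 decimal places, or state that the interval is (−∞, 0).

(-4.6875, 0).

On y'=λy, z=hλ:
  k1=λy_n ⇒ h·k1=z·y_n;  k2=λ(1+16/25z)y_n ⇒ h·k2=z(1+16/25z)y_n
  y_{n+1}/y_n = 1 + 2/3z + 1/3z(1+16/25z) = 1 + z + 16/75z²
  R(z) = 1 + z + 16/75z².

Need |R(x)|<1, x<0.
x=-0.58: |R|=0.4918
R=1: x+16/75x²=0 ⇒ x=−75/16=-4.6875; min R=1−1/(4·16/75)=-0.1719>−1
Confirm numerically:
  x=-4.338: |R|=0.67656 <1
  x=-4.319: |R|=0.66047 <1
  x=-2.619: |R|=0.15571 <1
  x=-2.287: |R|=0.17119 <1
  x=-5.013: |R|=1.34810 >1
  x=-4.997: |R|=1.32994 >1
  x=-4.877: |R|=1.19716 >1
So |R|<1 on (-4.6875, 0).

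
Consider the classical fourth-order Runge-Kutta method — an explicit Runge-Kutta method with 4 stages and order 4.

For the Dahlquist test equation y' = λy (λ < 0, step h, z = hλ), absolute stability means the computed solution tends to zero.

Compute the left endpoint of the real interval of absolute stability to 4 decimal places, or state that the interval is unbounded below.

Set f=λy, z=hλ:
  order 4, 4-stage ⇒ R(z)=1+z+z^2/2+z^3/6+z^4/24
  (e.g. R(-1.32)=0.29437, |R|=0.29437)

Boundary: |R(x)|=1, x<0.
x=-1.32: |R|=0.2944
|R(-2.75)|=0.9481 |R(-2.66)|=0.8270 |R(-1.44)|=0.2783
Bisect:
  x_lo=-3.6669 |R|=3.3717  x_hi=-0.2219 |R|=0.8010
  mid=-1.94437 |R|=0.31631 →hi
  mid=-2.80562 |R|=1.03108 →lo
  mid=-2.37499 |R|=0.53825 →hi
  mid=-2.59031 |R|=0.74367 →hi
  mid=-2.69796 |R|=0.87612 →hi
  mid=-2.75179 |R|=0.95065 →hi
  mid=-2.77871 |R|=0.99011 →hi
  ...
  [-2.78543,-2.78522] ⇒ x*=-2.7853
Stable set (-2.7853, 0).

z* = -2.7853.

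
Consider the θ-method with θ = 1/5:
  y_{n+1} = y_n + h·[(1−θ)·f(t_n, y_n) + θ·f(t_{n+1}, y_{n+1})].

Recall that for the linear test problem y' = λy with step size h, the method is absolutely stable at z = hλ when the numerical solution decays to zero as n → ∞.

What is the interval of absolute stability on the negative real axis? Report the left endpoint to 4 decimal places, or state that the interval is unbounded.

(-3.3333, 0).

On y'=λy, z=hλ:
  y_{n+1} = y_n + z·[4/5·y_n + 1/5·y_{n+1}] ⇒ (1 − 1/5z)y_{n+1} = (1 + 4/5z)y_n
  ⇒ R(z) = (1 + 4/5z)/(1 − 1/5z).

Solve |R(x)|<1 on ℝ⁻.
x=-0.85: |R|=0.2735
R=−1: 1+4/5x = −1+1/5x ⇒ -3/5x=2 ⇒ x=2/(-3/5)=-3.3333
Confirm numerically:
  x=-3.306: |R|=0.99013 <1
  x=-2.588: |R|=0.70532 <1
  x=-2.558: |R|=0.69225 <1
  x=-1.950: |R|=0.40288 <1
  x=-3.667: |R|=1.11550 >1
  x=-3.541: |R|=1.07294 >1
Stable set (-3.3333, 0).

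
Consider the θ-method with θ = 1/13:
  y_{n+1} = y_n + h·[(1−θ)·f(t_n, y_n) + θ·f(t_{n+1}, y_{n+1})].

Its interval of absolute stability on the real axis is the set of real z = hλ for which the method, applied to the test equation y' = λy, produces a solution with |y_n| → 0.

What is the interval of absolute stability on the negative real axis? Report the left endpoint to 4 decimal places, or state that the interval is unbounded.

Set f=λy, z=hλ:
  y_{n+1} = y_n + z·[12/13·y_n + 1/13·y_{n+1}] ⇒ (1 − 1/13z)y_{n+1} = (1 + 12/13z)y_n
  Hence R(z) = (1 + 12/13z)/(1 − 1/13z).

Solve |R(x)|<1 on ℝ⁻.
x=-1.17: |R|=0.0734
R=−1: 1+12/13x = −1+1/13x ⇒ -11/13x=2 ⇒ x=2/(-11/13)=-2.3636
Confirm numerically:
  x=-2.106: |R|=0.81239 <1
  x=-2.033: |R|=0.75807 <1
  x=-2.014: |R|=0.74384 <1
  x=-1.554: |R|=0.38807 <1
  x=-2.777: |R|=1.28820 >1
  x=-2.546: |R|=1.12904 >1
  x=-2.521: |R|=1.11153 >1
Interval (-2.3636, 0).

z∈(-2.3636,0).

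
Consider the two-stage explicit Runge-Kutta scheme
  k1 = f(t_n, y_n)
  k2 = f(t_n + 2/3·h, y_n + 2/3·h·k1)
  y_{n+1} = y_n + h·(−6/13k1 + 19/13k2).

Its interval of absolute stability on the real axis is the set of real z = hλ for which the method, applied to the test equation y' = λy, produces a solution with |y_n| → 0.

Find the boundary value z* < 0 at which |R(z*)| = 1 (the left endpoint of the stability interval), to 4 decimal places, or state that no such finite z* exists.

Test eqn y'=λy, z=hλ:
  k1=λy_n ⇒ h·k1=z·y_n;  k2=λ(1+2/3z)y_n ⇒ h·k2=z(1+2/3z)y_n
  y_{n+1}/y_n = 1 − 6/13z + 19/13z(1+2/3z) = 1 + z + 38/39z²
  ⇒ R(z) = 1 + z + 38/39z².

Solve |R(x)|<1 on ℝ⁻.
x=-1.01: |R|=0.9839
R=1: x+38/39x²=0 ⇒ x=−39/38=-1.0263; min R=1−1/(4·38/39)=0.7434>−1
Confirm numerically:
  x=-0.868: |R|=0.86611 <1
  x=-0.862: |R|=0.86199 <1
  x=-0.518: |R|=0.74344 <1
  x=-1.341: |R|=1.41117 >1
  x=-1.229: |R|=1.24271 >1
So |R|<1 on (-1.0263, 0).

left endpoint -1.0263.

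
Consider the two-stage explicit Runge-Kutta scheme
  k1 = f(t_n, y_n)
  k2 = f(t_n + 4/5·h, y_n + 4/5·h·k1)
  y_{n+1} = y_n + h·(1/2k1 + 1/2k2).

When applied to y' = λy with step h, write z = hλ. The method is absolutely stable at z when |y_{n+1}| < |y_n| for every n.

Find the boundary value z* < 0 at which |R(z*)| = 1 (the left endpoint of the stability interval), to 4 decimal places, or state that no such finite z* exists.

Set f=λy, z=hλ:
  k1=λy_n ⇒ h·k1=z·y_n;  k2=λ(1+4/5z)y_n ⇒ h·k2=z(1+4/5z)y_n
  y_{n+1}/y_n = 1 + 1/2z + 1/2z(1+4/5z) = 1 + z + 2/5z²
  Hence R(z) = 1 + z + 2/5z².

Find x<0 with |R(x)|<1.
x=-0.94: |R|=0.4134
R=1: x+2/5x²=0 ⇒ x=−5/2=-2.5000; min R=1−1/(4·2/5)=0.3750>−1
Confirm numerically:
  x=-1.800: |R|=0.49600 <1
  x=-1.474: |R|=0.39507 <1
  x=-1.267: |R|=0.37512 <1
  x=-1.047: |R|=0.39148 <1
  x=-2.882: |R|=1.44037 >1
  x=-2.694: |R|=1.20905 >1
Stable set (-2.5000, 0).

z* = -2.5000.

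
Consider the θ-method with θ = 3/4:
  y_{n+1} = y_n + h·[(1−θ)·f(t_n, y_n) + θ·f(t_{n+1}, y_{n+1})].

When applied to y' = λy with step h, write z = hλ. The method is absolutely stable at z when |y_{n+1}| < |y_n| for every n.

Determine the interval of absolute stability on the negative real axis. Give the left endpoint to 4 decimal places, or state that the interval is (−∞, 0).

With y'=λy (z=hλ):
  y_{n+1} = y_n + z·[1/4·y_n + 3/4·y_{n+1}] ⇒ (1 − 3/4z)y_{n+1} = (1 + 1/4z)y_n
  Hence R(z) = (1 + 1/4z)/(1 − 3/4z).

Find x<0 with |R(x)|<1.
x=-0.59: |R|=0.5910
x=-2: |R|=0.2000
x=-10: |R|=0.1765
x=-100: |R|=0.3158
θ=3/4≥1/2 ⇒ |1+1/4x|<|1−3/4x| ∀x<0 ⇒ interval (−∞,0).

(−∞, 0) — no finite endpoint.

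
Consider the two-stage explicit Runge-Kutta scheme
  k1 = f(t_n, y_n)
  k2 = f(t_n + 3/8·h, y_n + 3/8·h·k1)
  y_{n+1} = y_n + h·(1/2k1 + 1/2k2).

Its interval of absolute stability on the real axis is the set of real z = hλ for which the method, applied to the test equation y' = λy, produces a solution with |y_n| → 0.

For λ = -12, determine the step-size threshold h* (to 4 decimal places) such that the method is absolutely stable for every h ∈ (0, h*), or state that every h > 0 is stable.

With y'=λy (z=hλ):
  k1=λy_n ⇒ h·k1=z·y_n;  k2=λ(1+3/8z)y_n ⇒ h·k2=z(1+3/8z)y_n
  y_{n+1}/y_n = 1 + 1/2z + 1/2z(1+3/8z) = 1 + z + 3/16z²
  R(z) = 1 + z + 3/16z².

Find x<0 with |R(x)|<1.
x=-0.83: |R|=0.2992
R=1: x+3/16x²=0 ⇒ x=−16/3=-5.3333; min R=1−1/(4·3/16)=-0.3333>−1
Confirm numerically:
  x=-3.681: |R|=0.14042 <1
  x=-3.310: |R|=0.25573 <1
  x=-3.145: |R|=0.29043 <1
  x=-2.524: |R|=0.32952 <1
  x=-5.686: |R|=1.37599 >1
  x=-5.668: |R|=1.35567 >1
  x=-5.645: |R|=1.32988 >1
Stable set (-5.3333, 0).

(-5.3333,0); λ=-12 ⇒ h* = (16/3)/12 = 0.4444.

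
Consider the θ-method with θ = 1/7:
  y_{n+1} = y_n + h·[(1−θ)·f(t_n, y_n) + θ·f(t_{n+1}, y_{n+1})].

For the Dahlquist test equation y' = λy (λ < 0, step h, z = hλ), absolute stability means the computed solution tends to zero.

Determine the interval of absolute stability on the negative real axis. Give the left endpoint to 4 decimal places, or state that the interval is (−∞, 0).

(-2.8000, 0).

Test eqn y'=λy, z=hλ:
  y_{n+1} = y_n + z·[6/7·y_n + 1/7·y_{n+1}] ⇒ (1 − 1/7z)y_{n+1} = (1 + 6/7z)y_n
  so R(z) = (1 + 6/7z)/(1 − 1/7z).

Need |R(x)|<1, x<0.
x=-1.61: |R|=0.3089
R=−1: 1+6/7x = −1+1/7x ⇒ -5/7x=2 ⇒ x=2/(-5/7)=-2.8000
Confirm numerically:
  x=-2.688: |R|=0.94220 <1
  x=-2.098: |R|=0.61420 <1
  x=-1.991: |R|=0.55011 <1
  x=-1.579: |R|=0.28838 <1
  x=-3.294: |R|=1.23995 >1
  x=-3.165: |R|=1.17954 >1
So |R|<1 on (-2.8000, 0).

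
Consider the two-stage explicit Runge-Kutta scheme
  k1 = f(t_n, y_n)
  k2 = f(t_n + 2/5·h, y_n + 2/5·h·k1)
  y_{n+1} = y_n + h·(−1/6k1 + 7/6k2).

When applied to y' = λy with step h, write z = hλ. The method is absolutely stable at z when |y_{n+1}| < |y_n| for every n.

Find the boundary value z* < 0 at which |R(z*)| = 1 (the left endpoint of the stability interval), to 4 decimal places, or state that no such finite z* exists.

Set f=λy, z=hλ:
  k1=λy_n ⇒ h·k1=z·y_n;  k2=λ(1+2/5z)y_n ⇒ h·k2=z(1+2/5z)y_n
  y_{n+1}/y_n = 1 − 1/6z + 7/6z(1+2/5z) = 1 + z + 7/15z²
  R(z) = 1 + z + 7/15z².

Need |R(x)|<1, x<0.
x=-0.84: |R|=0.4893
R=1: x+7/15x²=0 ⇒ x=−15/7=-2.1429; min R=1−1/(4·7/15)=0.4643>−1
Confirm numerically:
  x=-1.813: |R|=0.72092 <1
  x=-1.694: |R|=0.64516 <1
  x=-0.946: |R|=0.47163 <1
  x=-2.732: |R|=1.75112 >1
  x=-2.387: |R|=1.27196 >1
  x=-2.219: |R|=1.07885 >1
Stable set (-2.1429, 0).

left endpoint -2.1429.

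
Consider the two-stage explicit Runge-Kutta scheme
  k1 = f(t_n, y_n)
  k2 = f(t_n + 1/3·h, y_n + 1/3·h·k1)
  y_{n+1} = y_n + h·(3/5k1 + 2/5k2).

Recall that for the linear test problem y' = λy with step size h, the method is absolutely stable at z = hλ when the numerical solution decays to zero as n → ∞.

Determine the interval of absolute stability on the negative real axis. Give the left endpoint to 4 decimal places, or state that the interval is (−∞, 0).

z∈(-7.5000,0).

With y'=λy (z=hλ):
  k1=λy_n ⇒ h·k1=z·y_n;  k2=λ(1+1/3z)y_n ⇒ h·k2=z(1+1/3z)y_n
  y_{n+1}/y_n = 1 + 3/5z + 2/5z(1+1/3z) = 1 + z + 2/15z²
  R(z) = 1 + z + 2/15z².

Find x<0 with |R(x)|<1.
x=-0.79: |R|=0.2932
R=1: x+2/15x²=0 ⇒ x=−15/2=-7.5000; min R=1−1/(4·2/15)=-0.8750>−1
Confirm numerically:
  x=-7.292: |R|=0.79777 <1
  x=-7.240: |R|=0.74901 <1
  x=-7.153: |R|=0.66905 <1
  x=-8.084: |R|=1.62947 >1
  x=-7.887: |R|=1.40697 >1
  x=-7.580: |R|=1.08085 >1
Stable set (-7.5000, 0).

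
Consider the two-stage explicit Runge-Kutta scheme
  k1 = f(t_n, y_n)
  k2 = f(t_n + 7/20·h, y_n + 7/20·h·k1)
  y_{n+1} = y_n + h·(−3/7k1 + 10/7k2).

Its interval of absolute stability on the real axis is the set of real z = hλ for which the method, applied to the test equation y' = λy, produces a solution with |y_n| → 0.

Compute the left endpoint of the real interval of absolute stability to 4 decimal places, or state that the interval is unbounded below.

left endpoint -2.0000.

With y'=λy (z=hλ):
  k1=λy_n ⇒ h·k1=z·y_n;  k2=λ(1+7/20z)y_n ⇒ h·k2=z(1+7/20z)y_n
  y_{n+1}/y_n = 1 − 3/7z + 10/7z(1+7/20z) = 1 + z + 1/2z²
  Hence R(z) = 1 + z + 1/2z².

Solve |R(x)|<1 on ℝ⁻.
x=-0.91: |R|=0.5041
R=1: x+1/2x²=0 ⇒ x=−2=-2.0000; min R=1−1/(4·1/2)=0.5000>−1
Confirm numerically:
  x=-1.581: |R|=0.66878 <1
  x=-1.537: |R|=0.64418 <1
  x=-1.362: |R|=0.56552 <1
  x=-2.370: |R|=1.43845 >1
  x=-2.091: |R|=1.09514 >1
So |R|<1 on (-2.0000, 0).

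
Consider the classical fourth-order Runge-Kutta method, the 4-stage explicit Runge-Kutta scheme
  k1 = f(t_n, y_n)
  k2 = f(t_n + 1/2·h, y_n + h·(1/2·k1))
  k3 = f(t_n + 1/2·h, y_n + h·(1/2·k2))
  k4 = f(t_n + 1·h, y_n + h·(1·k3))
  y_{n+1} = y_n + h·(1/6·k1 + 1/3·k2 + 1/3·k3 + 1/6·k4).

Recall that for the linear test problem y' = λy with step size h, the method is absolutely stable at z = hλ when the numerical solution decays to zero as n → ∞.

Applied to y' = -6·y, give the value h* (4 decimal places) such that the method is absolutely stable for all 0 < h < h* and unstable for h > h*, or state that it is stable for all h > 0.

(-2.7853,0); λ=-6 ⇒ h* = 0.4642.

On y'=λy, z=hλ:
  order 4, 4-stage ⇒ R(z)=1+z+z^2/2+z^3/6+z^4/24
  (e.g. R(-1.39)=0.28399, |R|=0.28399)

Find x<0 with |R(x)|<1.
x=-1.39: |R|=0.2840
|R(-2.84)|=1.0857 |R(-2.73)|=0.9198 |R(-2.55)|=0.6995
Bisect:
  x_lo=-3.3800 |R|=2.3348  x_hi=-0.2427 |R|=0.7845
  mid=-1.81136 |R|=0.28718 →hi
  mid=-2.59570 |R|=0.74980 →hi
  mid=-2.98786 |R|=1.35091 →lo
  mid=-2.79178 |R|=1.00982 →lo
  mid=-2.69374 |R|=0.87051 →hi
  mid=-2.74276 |R|=0.93774 →hi
  mid=-2.76727 |R|=0.97316 →hi
  mid=-2.77952 |R|=0.99134 →hi
  mid=-2.78565 |R|=1.00054 →lo
  ...
  [-2.78546,-2.78527] ⇒ x*=-2.7853
So |R|<1 on (-2.7853, 0).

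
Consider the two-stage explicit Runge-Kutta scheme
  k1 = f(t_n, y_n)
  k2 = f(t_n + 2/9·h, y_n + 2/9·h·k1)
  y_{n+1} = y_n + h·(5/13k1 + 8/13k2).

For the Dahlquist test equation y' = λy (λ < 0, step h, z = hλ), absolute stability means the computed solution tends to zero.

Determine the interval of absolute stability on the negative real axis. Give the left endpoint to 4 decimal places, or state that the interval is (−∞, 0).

With y'=λy (z=hλ):
  k1=λy_n ⇒ h·k1=z·y_n;  k2=λ(1+2/9z)y_n ⇒ h·k2=z(1+2/9z)y_n
  y_{n+1}/y_n = 1 + 5/13z + 8/13z(1+2/9z) = 1 + z + 16/117z²
  ⇒ R(z) = 1 + z + 16/117z².

Find x<0 with |R(x)|<1.
x=-1.17: |R|=0.0172
R=1: x+16/117x²=0 ⇒ x=−117/16=-7.3125; min R=1−1/(4·16/117)=-0.8281>−1
Confirm numerically:
  x=-6.893: |R|=0.60457 <1
  x=-3.467: |R|=0.82323 <1
  x=-2.936: |R|=0.75718 <1
  x=-7.901: |R|=1.63586 >1
  x=-7.807: |R|=1.52794 >1
Stable set (-7.3125, 0).

z∈(-7.3125,0).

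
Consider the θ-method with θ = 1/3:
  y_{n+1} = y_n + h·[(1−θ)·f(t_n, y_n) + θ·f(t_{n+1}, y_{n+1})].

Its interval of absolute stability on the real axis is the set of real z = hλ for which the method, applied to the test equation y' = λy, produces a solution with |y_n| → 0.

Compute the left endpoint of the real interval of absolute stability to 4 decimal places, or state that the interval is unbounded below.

z* = -6.0000.

Test eqn y'=λy, z=hλ:
  y_{n+1} = y_n + z·[2/3·y_n + 1/3·y_{n+1}] ⇒ (1 − 1/3z)y_{n+1} = (1 + 2/3z)y_n
  ⇒ R(z) = (1 + 2/3z)/(1 − 1/3z).

Solve |R(x)|<1 on ℝ⁻.
x=-0.38: |R|=0.6627
R=−1: 1+2/3x = −1+1/3x ⇒ -1/3x=2 ⇒ x=2/(-1/3)=-6.0000
Confirm numerically:
  x=-5.683: |R|=0.96349 <1
  x=-5.494: |R|=0.94043 <1
  x=-4.716: |R|=0.83359 <1
  x=-6.462: |R|=1.04883 >1
  x=-6.200: |R|=1.02174 >1
Stable set (-6.0000, 0).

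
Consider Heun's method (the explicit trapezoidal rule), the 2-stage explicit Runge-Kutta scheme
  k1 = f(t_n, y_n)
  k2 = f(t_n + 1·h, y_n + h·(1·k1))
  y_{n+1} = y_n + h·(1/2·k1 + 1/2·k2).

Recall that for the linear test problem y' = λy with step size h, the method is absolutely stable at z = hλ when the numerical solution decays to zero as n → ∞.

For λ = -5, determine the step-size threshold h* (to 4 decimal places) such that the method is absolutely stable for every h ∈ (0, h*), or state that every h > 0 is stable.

(-2.0000,0); λ=-5 ⇒ h* = 0.4000.

Test eqn y'=λy, z=hλ:
  order 2, 2-stage ⇒ R(z)=1+z+z^2/2
  (e.g. R(-1.52)=0.63520, |R|=0.63520)

Need |R(x)|<1, x<0.
x=-1.52: |R|=0.6352
|R(-2.33)|=1.3845 |R(-1.11)|=0.5060 |R(-0.73)|=0.5364
Bisect:
  x_lo=-2.5542 |R|=1.7078  x_hi=-0.0937 |R|=0.9107
  mid=-1.32397 |R|=0.55248 →hi
  mid=-1.93909 |R|=0.94094 →hi
  mid=-2.24665 |R|=1.27707 →lo
  mid=-2.09287 |R|=1.09718 →lo
  mid=-2.01598 |R|=1.01611 →lo
  mid=-1.97753 |R|=0.97779 →hi
  mid=-1.99676 |R|=0.99676 →hi
  ...
  [-2.00006,-1.99991] ⇒ x*=-2.0000
So |R|<1 on (-2.0000, 0).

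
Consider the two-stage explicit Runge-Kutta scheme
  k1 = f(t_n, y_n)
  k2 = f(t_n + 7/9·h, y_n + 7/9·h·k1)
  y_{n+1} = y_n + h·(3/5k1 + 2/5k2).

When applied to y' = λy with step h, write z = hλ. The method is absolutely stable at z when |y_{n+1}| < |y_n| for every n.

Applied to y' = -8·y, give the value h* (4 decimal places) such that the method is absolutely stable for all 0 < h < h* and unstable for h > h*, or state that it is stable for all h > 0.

Set f=λy, z=hλ:
  k1=λy_n ⇒ h·k1=z·y_n;  k2=λ(1+7/9z)y_n ⇒ h·k2=z(1+7/9z)y_n
  y_{n+1}/y_n = 1 + 3/5z + 2/5z(1+7/9z) = 1 + z + 14/45z²
  ⇒ R(z) = 1 + z + 14/45z².

Boundary: |R(x)|=1, x<0.
x=-1.19: |R|=0.2506
R=1: x+14/45x²=0 ⇒ x=−45/14=-3.2143; min R=1−1/(4·14/45)=0.1964>−1
Confirm numerically:
  x=-2.958: |R|=0.76415 <1
  x=-2.468: |R|=0.42699 <1
  x=-1.860: |R|=0.21632 <1
  x=-1.727: |R|=0.20090 <1
  x=-3.626: |R|=1.46445 >1
  x=-3.289: |R|=1.07645 >1
Stable set (-3.2143, 0).

(-3.2143,0); λ=-8 ⇒ h* = (45/14)/8 = 0.4018.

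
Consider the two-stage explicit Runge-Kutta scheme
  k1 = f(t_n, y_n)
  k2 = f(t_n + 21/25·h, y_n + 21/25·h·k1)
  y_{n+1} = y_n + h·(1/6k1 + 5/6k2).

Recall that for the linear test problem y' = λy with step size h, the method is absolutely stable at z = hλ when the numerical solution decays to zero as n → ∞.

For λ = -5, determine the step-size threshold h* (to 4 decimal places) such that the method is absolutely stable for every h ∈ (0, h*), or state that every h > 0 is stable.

(-1.4286,0); λ=-5 ⇒ h* = (10/7)/5 = 0.2857.

With y'=λy (z=hλ):
  k1=λy_n ⇒ h·k1=z·y_n;  k2=λ(1+21/25z)y_n ⇒ h·k2=z(1+21/25z)y_n
  y_{n+1}/y_n = 1 + 1/6z + 5/6z(1+21/25z) = 1 + z + 7/10z²
  R(z) = 1 + z + 7/10z².

Solve |R(x)|<1 on ℝ⁻.
x=-1.21: |R|=0.8149
R=1: x+7/10x²=0 ⇒ x=−10/7=-1.4286; min R=1−1/(4·7/10)=0.6429>−1
Confirm numerically:
  x=-1.226: |R|=0.82615 <1
  x=-0.952: |R|=0.68241 <1
  x=-0.585: |R|=0.65456 <1
  x=-1.492: |R|=1.06624 >1
  x=-1.478: |R|=1.05114 >1
Stable set (-1.4286, 0).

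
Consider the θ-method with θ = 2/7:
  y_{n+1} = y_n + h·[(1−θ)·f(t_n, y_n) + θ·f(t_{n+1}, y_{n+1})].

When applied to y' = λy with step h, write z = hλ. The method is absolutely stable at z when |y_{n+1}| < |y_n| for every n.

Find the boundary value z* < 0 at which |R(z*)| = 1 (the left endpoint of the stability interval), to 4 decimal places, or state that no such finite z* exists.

Test eqn y'=λy, z=hλ:
  y_{n+1} = y_n + z·[5/7·y_n + 2/7·y_{n+1}] ⇒ (1 − 2/7z)y_{n+1} = (1 + 5/7z)y_n
  so R(z) = (1 + 5/7z)/(1 − 2/7z).

Solve |R(x)|<1 on ℝ⁻.
x=-1.01: |R|=0.2162
R=−1: 1+5/7x = −1+2/7x ⇒ -3/7x=2 ⇒ x=2/(-3/7)=-4.6667
Confirm numerically:
  x=-4.015: |R|=0.86993 <1
  x=-2.929: |R|=0.59457 <1
  x=-2.833: |R|=0.56569 <1
  x=-2.246: |R|=0.36808 <1
  x=-5.083: |R|=1.07276 >1
  x=-4.706: |R|=1.00719 >1
So |R|<1 on (-4.6667, 0).

left endpoint -4.6667.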